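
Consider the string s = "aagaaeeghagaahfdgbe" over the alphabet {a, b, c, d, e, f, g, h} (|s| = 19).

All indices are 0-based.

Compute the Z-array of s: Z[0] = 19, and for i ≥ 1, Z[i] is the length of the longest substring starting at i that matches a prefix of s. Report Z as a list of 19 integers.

[19, 1, 0, 2, 1, 0, 0, 0, 0, 1, 0, 2, 1, 0, 0, 0, 0, 0, 0]

Z[0]=19
i=1: i≥r, start 0; Z[1]=1 grow→box=[1,2)
i=2: i≥r, start 0; Z[2]=0
i=3: i≥r, start 0; Z[3]=2 grow→box=[3,5)
i=4: min(r-i=1, Z[1]=1)=1; Z[4]=1
i=5: i≥r, start 0; Z[5]=0
i=6: i≥r, start 0; Z[6]=0
i=7: i≥r, start 0; Z[7]=0
i=8: i≥r, start 0; Z[8]=0
i=9: i≥r, start 0; Z[9]=1 grow→box=[9,10)
i=10: i≥r, start 0; Z[10]=0
i=11: i≥r, start 0; Z[11]=2 grow→box=[11,13)
i=12: min(r-i=1, Z[1]=1)=1; Z[12]=1
i=13: i≥r, start 0; Z[13]=0
i=14: i≥r, start 0; Z[14]=0
i=15: i≥r, start 0; Z[15]=0
i=16: i≥r, start 0; Z[16]=0
i=17: i≥r, start 0; Z[17]=0
i=18: i≥r, start 0; Z[18]=0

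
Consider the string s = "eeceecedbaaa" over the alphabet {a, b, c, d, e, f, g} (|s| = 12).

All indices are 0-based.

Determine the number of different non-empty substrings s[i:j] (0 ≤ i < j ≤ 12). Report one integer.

sorted suffixes:
  #0 SA[0]=11  'a'
  #1 SA[1]=10  'aa'
  #2 SA[2]=9  'aaa'
  #3 SA[3]=8  'baaa'
  #4 SA[4]=5  'cedbaaa'
  #5 SA[5]=2  'ceecedbaaa'
  #6 SA[6]=7  'dbaaa'
  #7 SA[7]=4  'ecedbaaa'
  #8 SA[8]=1  'eceecedbaaa'
  #9 SA[9]=6  'edbaaa'
  #10 SA[10]=3  'eecedbaaa'
  #11 SA[11]=0  'eeceecedbaaa'

SA = [11, 10, 9, 8, 5, 2, 7, 4, 1, 6, 3, 0]
i: (SA[i-1],SA[i]) lcp shared
  1: (11,10) 1 'a'
  2: (10,9) 2 'aa'
  3: (9,8) 0 ''
  4: (8,5) 0 ''
  5: (5,2) 2 'ce'
  6: (2,7) 0 ''
  7: (7,4) 0 ''
  8: (4,1) 3 'ece'
  9: (1,6) 1 'e'
  10: (6,3) 1 'e'
  11: (3,0) 4 'eece'

n(n+1)/2 = 12·13/2 = 78
Σ LCP = 0 + 1 + 2 + 0 + 0 + 2 + 0 + 0 + 3 + 1 + 1 + 4 = 14
distinct = 78 − 14 = 64

64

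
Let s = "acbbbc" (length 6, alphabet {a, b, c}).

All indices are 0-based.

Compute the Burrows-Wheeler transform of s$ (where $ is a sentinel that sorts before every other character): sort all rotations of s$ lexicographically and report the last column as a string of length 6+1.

c$cbbba

rank  rotation last
    0  $acbbbc  c
    1  acbbbc$  $
    2  bbbc$ac  c
    3  bbc$acb  b
    4  bc$acbb  b
    5  c$acbbb  b
    6  cbbbc$a  a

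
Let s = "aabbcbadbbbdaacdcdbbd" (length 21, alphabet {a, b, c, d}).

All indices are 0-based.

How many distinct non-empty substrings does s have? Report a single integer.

rank→(start, suffix):
  0 → (0, 'aabbcbadbbbdaacdcdbbd')
  1 → (12, 'aacdcdbbd')
  2 → (1, 'abbcbadbbbdaacdcdbbd')
  3 → (13, 'acdcdbbd')
  4 → (6, 'adbbbdaacdcdbbd')
  5 → (5, 'badbbbdaacdcdbbd')
  6 → (8, 'bbbdaacdcdbbd')
  7 → (2, 'bbcbadbbbdaacdcdbbd')
  8 → (18, 'bbd')
  9 → (9, 'bbdaacdcdbbd')
  10 → (3, 'bcbadbbbdaacdcdbbd')
  11 → (19, 'bd')
  12 → (10, 'bdaacdcdbbd')
  13 → (4, 'cbadbbbdaacdcdbbd')
  14 → (16, 'cdbbd')
  15 → (14, 'cdcdbbd')
  16 → (20, 'd')
  17 → (11, 'daacdcdbbd')
  18 → (7, 'dbbbdaacdcdbbd')
  19 → (17, 'dbbd')
  20 → (15, 'dcdbbd')

SA = [0, 12, 1, 13, 6, 5, 8, 2, 18, 9, 3, 19, 10, 4, 16, 14, 20, 11, 7, 17, 15]
[i] adj suffixes → lcp
  [1] 0/12 → 2 ('aa')
  [2] 12/1 → 1 ('a')
  [3] 1/13 → 1 ('a')
  [4] 13/6 → 1 ('a')
  [5] 6/5 → 0 ('')
  [6] 5/8 → 1 ('b')
  [7] 8/2 → 2 ('bb')
  [8] 2/18 → 2 ('bb')
  [9] 18/9 → 3 ('bbd')
  [10] 9/3 → 1 ('b')
  [11] 3/19 → 1 ('b')
  [12] 19/10 → 2 ('bd')
  [13] 10/4 → 0 ('')
  [14] 4/16 → 1 ('c')
  [15] 16/14 → 2 ('cd')
  [16] 14/20 → 0 ('')
  [17] 20/11 → 1 ('d')
  [18] 11/7 → 1 ('d')
  [19] 7/17 → 3 ('dbb')
  [20] 17/15 → 1 ('d')

n(n+1)/2 = 21·22/2 = 231
Σ LCP = 0 + 2 + 1 + 1 + 1 + 0 + 1 + 2 + 2 + 3 + 1 + 1 + 2 + 0 + 1 + 2 + 0 + 1 + 1 + 3 + 1 = 26
distinct = 231 − 26 = 205

205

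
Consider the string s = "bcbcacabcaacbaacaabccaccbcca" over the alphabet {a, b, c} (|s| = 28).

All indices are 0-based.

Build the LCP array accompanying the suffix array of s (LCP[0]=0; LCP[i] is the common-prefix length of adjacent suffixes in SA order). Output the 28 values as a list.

[0, 1, 2, 3, 1, 3, 1, 3, 2, 2, 0, 1, 3, 2, 2, 4, 0, 2, 3, 2, 2, 3, 1, 2, 3, 1, 3, 2]

rank→(start, suffix):
  0 → (27, 'a')
  1 → (16, 'aabccaccbcca')
  2 → (13, 'aacaabccaccbcca')
  3 → (9, 'aacbaacaabccaccbcca')
  4 → (6, 'abcaacbaacaabccaccbcca')
  5 → (17, 'abccaccbcca')
  6 → (14, 'acaabccaccbcca')
  7 → (4, 'acabcaacbaacaabccaccbcca')
  8 → (10, 'acbaacaabccaccbcca')
  9 → (21, 'accbcca')
  10 → (12, 'baacaabccaccbcca')
  11 → (7, 'bcaacbaacaabccaccbcca')
  12 → (2, 'bcacabcaacbaacaabccaccbcca')
  13 → (0, 'bcbcacabcaacbaacaabccaccbcca')
  14 → (24, 'bcca')
  15 → (18, 'bccaccbcca')
  16 → (26, 'ca')
  17 → (15, 'caabccaccbcca')
  18 → (8, 'caacbaacaabccaccbcca')
  19 → (5, 'cabcaacbaacaabccaccbcca')
  20 → (3, 'cacabcaacbaacaabccaccbcca')
  21 → (20, 'caccbcca')
  22 → (11, 'cbaacaabccaccbcca')
  23 → (1, 'cbcacabcaacbaacaabccaccbcca')
  24 → (23, 'cbcca')
  25 → (25, 'cca')
  26 → (19, 'ccaccbcca')
  27 → (22, 'ccbcca')

SA = [27, 16, 13, 9, 6, 17, 14, 4, 10, 21, 12, 7, 2, 0, 24, 18, 26, 15, 8, 5, 3, 20, 11, 1, 23, 25, 19, 22]
[i] adj suffixes → lcp
  [1] 27/16 → 1 ('a')
  [2] 16/13 → 2 ('aa')
  [3] 13/9 → 3 ('aac')
  [4] 9/6 → 1 ('a')
  [5] 6/17 → 3 ('abc')
  [6] 17/14 → 1 ('a')
  [7] 14/4 → 3 ('aca')
  [8] 4/10 → 2 ('ac')
  [9] 10/21 → 2 ('ac')
  [10] 21/12 → 0 ('')
  [11] 12/7 → 1 ('b')
  [12] 7/2 → 3 ('bca')
  [13] 2/0 → 2 ('bc')
  [14] 0/24 → 2 ('bc')
  [15] 24/18 → 4 ('bcca')
  [16] 18/26 → 0 ('')
  [17] 26/15 → 2 ('ca')
  [18] 15/8 → 3 ('caa')
  [19] 8/5 → 2 ('ca')
  [20] 5/3 → 2 ('ca')
  [21] 3/20 → 3 ('cac')
  [22] 20/11 → 1 ('c')
  [23] 11/1 → 2 ('cb')
  [24] 1/23 → 3 ('cbc')
  [25] 23/25 → 1 ('c')
  [26] 25/19 → 3 ('cca')
  [27] 19/22 → 2 ('cc')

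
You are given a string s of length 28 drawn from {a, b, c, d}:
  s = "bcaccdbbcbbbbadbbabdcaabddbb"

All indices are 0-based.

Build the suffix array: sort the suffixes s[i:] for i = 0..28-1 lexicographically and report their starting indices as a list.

[21, 17, 22, 2, 13, 27, 16, 12, 26, 15, 11, 10, 9, 6, 0, 7, 18, 23, 20, 1, 8, 3, 4, 25, 14, 5, 19, 24]

sorted suffixes:
  #0 SA[0]=21  'aabddbb'
  #1 SA[1]=17  'abdcaabddbb'
  #2 SA[2]=22  'abddbb'
  #3 SA[3]=2  'accdbbcbbbbadbbabdcaabddbb'
  #4 SA[4]=13  'adbbabdcaabddbb'
  #5 SA[5]=27  'b'
  #6 SA[6]=16  'babdcaabddbb'
  #7 SA[7]=12  'badbbabdcaabddbb'
  #8 SA[8]=26  'bb'
  #9 SA[9]=15  'bbabdcaabddbb'
  #10 SA[10]=11  'bbadbbabdcaabddbb'
  #11 SA[11]=10  'bbbadbbabdcaabddbb'
  #12 SA[12]=9  'bbbbadbbabdcaabddbb'
  #13 SA[13]=6  'bbcbbbbadbbabdcaabddbb'
  #14 SA[14]=0  'bcaccdbbcbbbbadbbabdcaabddbb'
  #15 SA[15]=7  'bcbbbbadbbabdcaabddbb'
  #16 SA[16]=18  'bdcaabddbb'
  #17 SA[17]=23  'bddbb'
  #18 SA[18]=20  'caabddbb'
  #19 SA[19]=1  'caccdbbcbbbbadbbabdcaabddbb'
  #20 SA[20]=8  'cbbbbadbbabdcaabddbb'
  #21 SA[21]=3  'ccdbbcbbbbadbbabdcaabddbb'
  #22 SA[22]=4  'cdbbcbbbbadbbabdcaabddbb'
  #23 SA[23]=25  'dbb'
  #24 SA[24]=14  'dbbabdcaabddbb'
  #25 SA[25]=5  'dbbcbbbbadbbabdcaabddbb'
  #26 SA[26]=19  'dcaabddbb'
  #27 SA[27]=24  'ddbb'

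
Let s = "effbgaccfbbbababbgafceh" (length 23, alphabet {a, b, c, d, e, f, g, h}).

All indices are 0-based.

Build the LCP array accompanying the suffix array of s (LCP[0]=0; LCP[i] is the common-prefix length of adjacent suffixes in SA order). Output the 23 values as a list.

rank | idx | suffix
   0 |  12 | ababbgafceh
   1 |  14 | abbgafceh
   2 |   5 | accfbbbababbgafceh
   3 |  18 | afceh
   4 |  11 | bababbgafceh
   5 |  13 | babbgafceh
   6 |  10 | bbababbgafceh
   7 |   9 | bbbababbgafceh
   8 |  15 | bbgafceh
   9 |   3 | bgaccfbbbababbgafceh
  10 |  16 | bgafceh
  11 |   6 | ccfbbbababbgafceh
  12 |  20 | ceh
  13 |   7 | cfbbbababbgafceh
  14 |   0 | effbgaccfbbbababbgafceh
  15 |  21 | eh
  16 |   8 | fbbbababbgafceh
  17 |   2 | fbgaccfbbbababbgafceh
  18 |  19 | fceh
  19 |   1 | ffbgaccfbbbababbgafceh
  20 |   4 | gaccfbbbababbgafceh
  21 |  17 | gafceh
  22 |  22 | h

SA = [12, 14, 5, 18, 11, 13, 10, 9, 15, 3, 16, 6, 20, 7, 0, 21, 8, 2, 19, 1, 4, 17, 22]
rank  pair      lcp
   1  s[12:],s[14:]  2  'ab'
   2  s[14:],s[5:]  1  'a'
   3  s[5:],s[18:]  1  'a'
   4  s[18:],s[11:]  0  ''
   5  s[11:],s[13:]  3  'bab'
   6  s[13:],s[10:]  1  'b'
   7  s[10:],s[9:]  2  'bb'
   8  s[9:],s[15:]  2  'bb'
   9  s[15:],s[3:]  1  'b'
  10  s[3:],s[16:]  3  'bga'
  11  s[16:],s[6:]  0  ''
  12  s[6:],s[20:]  1  'c'
  13  s[20:],s[7:]  1  'c'
  14  s[7:],s[0:]  0  ''
  15  s[0:],s[21:]  1  'e'
  16  s[21:],s[8:]  0  ''
  17  s[8:],s[2:]  2  'fb'
  18  s[2:],s[19:]  1  'f'
  19  s[19:],s[1:]  1  'f'
  20  s[1:],s[4:]  0  ''
  21  s[4:],s[17:]  2  'ga'
  22  s[17:],s[22:]  0  ''

[0, 2, 1, 1, 0, 3, 1, 2, 2, 1, 3, 0, 1, 1, 0, 1, 0, 2, 1, 1, 0, 2, 0]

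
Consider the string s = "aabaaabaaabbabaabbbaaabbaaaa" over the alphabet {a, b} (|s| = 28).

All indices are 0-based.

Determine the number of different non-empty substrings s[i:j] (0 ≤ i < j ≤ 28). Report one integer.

314

rank | idx | suffix
   0 |  27 | a
   1 |  26 | aa
   2 |  25 | aaa
   3 |  24 | aaaa
   4 |   3 | aaabaaabbabaabbbaaabbaaaa
   5 |  19 | aaabbaaaa
   6 |   7 | aaabbabaabbbaaabbaaaa
   7 |   0 | aabaaabaaabbabaabbbaaabbaaaa
   8 |   4 | aabaaabbabaabbbaaabbaaaa
   9 |  20 | aabbaaaa
  10 |   8 | aabbabaabbbaaabbaaaa
  11 |  14 | aabbbaaabbaaaa
  12 |   1 | abaaabaaabbabaabbbaaabbaaaa
  13 |   5 | abaaabbabaabbbaaabbaaaa
  14 |  12 | abaabbbaaabbaaaa
  15 |  21 | abbaaaa
  16 |   9 | abbabaabbbaaabbaaaa
  17 |  15 | abbbaaabbaaaa
  18 |  23 | baaaa
  19 |   2 | baaabaaabbabaabbbaaabbaaaa
  20 |  18 | baaabbaaaa
  21 |   6 | baaabbabaabbbaaabbaaaa
  22 |  13 | baabbbaaabbaaaa
  23 |  11 | babaabbbaaabbaaaa
  24 |  22 | bbaaaa
  25 |  17 | bbaaabbaaaa
  26 |  10 | bbabaabbbaaabbaaaa
  27 |  16 | bbbaaabbaaaa

SA = [27, 26, 25, 24, 3, 19, 7, 0, 4, 20, 8, 14, 1, 5, 12, 21, 9, 15, 23, 2, 18, 6, 13, 11, 22, 17, 10, 16]
i: (SA[i-1],SA[i]) lcp shared
  1: (27,26) 1 'a'
  2: (26,25) 2 'aa'
  3: (25,24) 3 'aaa'
  4: (24,3) 3 'aaa'
  5: (3,19) 4 'aaab'
  6: (19,7) 6 'aaabba'
  7: (7,0) 2 'aa'
  8: (0,4) 7 'aabaaab'
  9: (4,20) 3 'aab'
  10: (20,8) 5 'aabba'
  11: (8,14) 4 'aabb'
  12: (14,1) 1 'a'
  13: (1,5) 6 'abaaab'
  14: (5,12) 4 'abaa'
  15: (12,21) 2 'ab'
  16: (21,9) 4 'abba'
  17: (9,15) 3 'abb'
  18: (15,23) 0 ''
  19: (23,2) 4 'baaa'
  20: (2,18) 5 'baaab'
  21: (18,6) 7 'baaabba'
  22: (6,13) 3 'baa'
  23: (13,11) 2 'ba'
  24: (11,22) 1 'b'
  25: (22,17) 5 'bbaaa'
  26: (17,10) 3 'bba'
  27: (10,16) 2 'bb'

n(n+1)/2 = 28·29/2 = 406
Σ LCP = 0 + 1 + 2 + 3 + 3 + 4 + 6 + 2 + 7 + 3 + 5 + 4 + 1 + 6 + 4 + 2 + 4 + 3 + 0 + 4 + 5 + 7 + 3 + 2 + 1 + 5 + 3 + 2 = 92
distinct = 406 − 92 = 314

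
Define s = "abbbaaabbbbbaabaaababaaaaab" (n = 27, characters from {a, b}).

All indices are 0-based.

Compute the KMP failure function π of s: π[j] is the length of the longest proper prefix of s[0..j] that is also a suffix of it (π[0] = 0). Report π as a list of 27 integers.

[0, 0, 0, 0, 1, 1, 1, 2, 3, 4, 0, 0, 1, 1, 2, 1, 1, 1, 2, 1, 2, 1, 1, 1, 1, 1, 2]

π[0] = 0
j=1 s[j]='b': π[1]=0 (border '')
j=2 s[j]='b': π[2]=0 (border '')
j=3 s[j]='b': π[3]=0 (border '')
j=4 s[j]='a': π[4]=1 (border 'a')
j=5 s[j]='a': k: 1→0; π[5]=1 (border 'a')
j=6 s[j]='a': k: 1→0; π[6]=1 (border 'a')
j=7 s[j]='b': π[7]=2 (border 'ab')
j=8 s[j]='b': π[8]=3 (border 'abb')
j=9 s[j]='b': π[9]=4 (border 'abbb')
j=10 s[j]='b': k: 4→0; π[10]=0 (border '')
j=11 s[j]='b': π[11]=0 (border '')
j=12 s[j]='a': π[12]=1 (border 'a')
j=13 s[j]='a': k: 1→0; π[13]=1 (border 'a')
j=14 s[j]='b': π[14]=2 (border 'ab')
j=15 s[j]='a': k: 2→0; π[15]=1 (border 'a')
j=16 s[j]='a': k: 1→0; π[16]=1 (border 'a')
j=17 s[j]='a': k: 1→0; π[17]=1 (border 'a')
j=18 s[j]='b': π[18]=2 (border 'ab')
j=19 s[j]='a': k: 2→0; π[19]=1 (border 'a')
j=20 s[j]='b': π[20]=2 (border 'ab')
j=21 s[j]='a': k: 2→0; π[21]=1 (border 'a')
j=22 s[j]='a': k: 1→0; π[22]=1 (border 'a')
j=23 s[j]='a': k: 1→0; π[23]=1 (border 'a')
j=24 s[j]='a': k: 1→0; π[24]=1 (border 'a')
j=25 s[j]='a': k: 1→0; π[25]=1 (border 'a')
j=26 s[j]='b': π[26]=2 (border 'ab')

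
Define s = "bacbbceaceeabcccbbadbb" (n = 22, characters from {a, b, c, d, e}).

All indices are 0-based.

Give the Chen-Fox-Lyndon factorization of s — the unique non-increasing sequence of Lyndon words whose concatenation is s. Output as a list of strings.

emit factor 1: 'b' (i=0, period=1)
emit factor 2: 'acbbceacee' (i=1, period=10)
emit factor 3: 'abcccbbadbb' (i=11, period=11)

["b", "acbbceacee", "abcccbbadbb"]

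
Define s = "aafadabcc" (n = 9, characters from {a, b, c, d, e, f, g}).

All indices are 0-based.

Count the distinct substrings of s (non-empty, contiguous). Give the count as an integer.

41

rank→(start, suffix):
  0 → (0, 'aafadabcc')
  1 → (5, 'abcc')
  2 → (3, 'adabcc')
  3 → (1, 'afadabcc')
  4 → (6, 'bcc')
  5 → (8, 'c')
  6 → (7, 'cc')
  7 → (4, 'dabcc')
  8 → (2, 'fadabcc')

SA = [0, 5, 3, 1, 6, 8, 7, 4, 2]
rank  pair      lcp
   1  s[0:],s[5:]  1  'a'
   2  s[5:],s[3:]  1  'a'
   3  s[3:],s[1:]  1  'a'
   4  s[1:],s[6:]  0  ''
   5  s[6:],s[8:]  0  ''
   6  s[8:],s[7:]  1  'c'
   7  s[7:],s[4:]  0  ''
   8  s[4:],s[2:]  0  ''

n(n+1)/2 = 9·10/2 = 45
Σ LCP = 0 + 1 + 1 + 1 + 0 + 0 + 1 + 0 + 0 = 4
distinct = 45 − 4 = 41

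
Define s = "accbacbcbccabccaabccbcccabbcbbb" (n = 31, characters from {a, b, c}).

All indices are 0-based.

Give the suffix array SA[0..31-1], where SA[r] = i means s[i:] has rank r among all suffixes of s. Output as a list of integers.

[15, 24, 11, 16, 4, 0, 30, 3, 29, 28, 25, 26, 6, 12, 8, 17, 20, 14, 23, 10, 2, 27, 5, 7, 19, 13, 22, 9, 1, 18, 21]

rank→(start, suffix):
  0 → (15, 'aabccbcccabbcbbb')
  1 → (24, 'abbcbbb')
  2 → (11, 'abccaabccbcccabbcbbb')
  3 → (16, 'abccbcccabbcbbb')
  4 → (4, 'acbcbccabccaabccbcccabbcbbb')
  5 → (0, 'accbacbcbccabccaabccbcccabbcbbb')
  6 → (30, 'b')
  7 → (3, 'bacbcbccabccaabccbcccabbcbbb')
  8 → (29, 'bb')
  9 → (28, 'bbb')
  10 → (25, 'bbcbbb')
  11 → (26, 'bcbbb')
  12 → (6, 'bcbccabccaabccbcccabbcbbb')
  13 → (12, 'bccaabccbcccabbcbbb')
  14 → (8, 'bccabccaabccbcccabbcbbb')
  15 → (17, 'bccbcccabbcbbb')
  16 → (20, 'bcccabbcbbb')
  17 → (14, 'caabccbcccabbcbbb')
  18 → (23, 'cabbcbbb')
  19 → (10, 'cabccaabccbcccabbcbbb')
  20 → (2, 'cbacbcbccabccaabccbcccabbcbbb')
  21 → (27, 'cbbb')
  22 → (5, 'cbcbccabccaabccbcccabbcbbb')
  23 → (7, 'cbccabccaabccbcccabbcbbb')
  24 → (19, 'cbcccabbcbbb')
  25 → (13, 'ccaabccbcccabbcbbb')
  26 → (22, 'ccabbcbbb')
  27 → (9, 'ccabccaabccbcccabbcbbb')
  28 → (1, 'ccbacbcbccabccaabccbcccabbcbbb')
  29 → (18, 'ccbcccabbcbbb')
  30 → (21, 'cccabbcbbb')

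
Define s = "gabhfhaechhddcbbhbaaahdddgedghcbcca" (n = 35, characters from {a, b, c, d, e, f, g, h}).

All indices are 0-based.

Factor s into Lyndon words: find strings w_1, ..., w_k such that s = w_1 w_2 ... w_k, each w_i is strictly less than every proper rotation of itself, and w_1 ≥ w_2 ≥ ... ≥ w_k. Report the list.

["g", "abhfhaechhddcbbhb", "aaahdddgedghcbcc", "a"]

emit factor 1: 'g' (i=0, period=1)
emit factor 2: 'abhfhaechhddcbbhb' (i=1, period=17)
emit factor 3: 'aaahdddgedghcbcc' (i=18, period=16)
emit factor 4: 'a' (i=34, period=1)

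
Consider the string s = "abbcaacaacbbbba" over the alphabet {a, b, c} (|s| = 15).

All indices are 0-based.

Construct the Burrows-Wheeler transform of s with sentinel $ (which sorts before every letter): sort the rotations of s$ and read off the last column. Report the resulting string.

abcc$aabbbcabbaa

rank  rotation          last
    0  $abbcaacaacbbbba  a
    1  a$abbcaacaacbbbb  b
    2  aacaacbbbba$abbc  c
    3  aacbbbba$abbcaac  c
    4  abbcaacaacbbbba$  $
    5  acaacbbbba$abbca  a
    6  acbbbba$abbcaaca  a
    7  ba$abbcaacaacbbb  b
    8  bba$abbcaacaacbb  b
    9  bbba$abbcaacaacb  b
   10  bbbba$abbcaacaac  c
   11  bbcaacaacbbbba$a  a
   12  bcaacaacbbbba$ab  b
   13  caacaacbbbba$abb  b
   14  caacbbbba$abbcaa  a
   15  cbbbba$abbcaacaa  a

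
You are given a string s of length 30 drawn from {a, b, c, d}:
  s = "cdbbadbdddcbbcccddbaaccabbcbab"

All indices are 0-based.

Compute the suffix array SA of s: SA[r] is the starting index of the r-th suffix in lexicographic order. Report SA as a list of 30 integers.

[19, 28, 23, 20, 4, 29, 18, 27, 3, 2, 24, 11, 25, 12, 6, 22, 26, 10, 21, 13, 14, 0, 15, 17, 1, 5, 9, 16, 8, 7]

rank | idx | suffix
   0 |  19 | aaccabbcbab
   1 |  28 | ab
   2 |  23 | abbcbab
   3 |  20 | accabbcbab
   4 |   4 | adbdddcbbcccddbaaccabbcbab
   5 |  29 | b
   6 |  18 | baaccabbcbab
   7 |  27 | bab
   8 |   3 | badbdddcbbcccddbaaccabbcbab
   9 |   2 | bbadbdddcbbcccddbaaccabbcbab
  10 |  24 | bbcbab
  11 |  11 | bbcccddbaaccabbcbab
  12 |  25 | bcbab
  13 |  12 | bcccddbaaccabbcbab
  14 |   6 | bdddcbbcccddbaaccabbcbab
  15 |  22 | cabbcbab
  16 |  26 | cbab
  17 |  10 | cbbcccddbaaccabbcbab
  18 |  21 | ccabbcbab
  19 |  13 | cccddbaaccabbcbab
  20 |  14 | ccddbaaccabbcbab
  21 |   0 | cdbbadbdddcbbcccddbaaccabbcbab
  22 |  15 | cddbaaccabbcbab
  23 |  17 | dbaaccabbcbab
  24 |   1 | dbbadbdddcbbcccddbaaccabbcbab
  25 |   5 | dbdddcbbcccddbaaccabbcbab
  26 |   9 | dcbbcccddbaaccabbcbab
  27 |  16 | ddbaaccabbcbab
  28 |   8 | ddcbbcccddbaaccabbcbab
  29 |   7 | dddcbbcccddbaaccabbcbab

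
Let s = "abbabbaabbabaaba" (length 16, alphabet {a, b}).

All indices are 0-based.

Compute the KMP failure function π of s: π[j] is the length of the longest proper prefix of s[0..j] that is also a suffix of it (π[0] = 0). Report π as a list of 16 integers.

π[0] = 0
j=1 s[j]='b': π[1]=0 (border '')
j=2 s[j]='b': π[2]=0 (border '')
j=3 s[j]='a': π[3]=1 (border 'a')
j=4 s[j]='b': π[4]=2 (border 'ab')
j=5 s[j]='b': π[5]=3 (border 'abb')
j=6 s[j]='a': π[6]=4 (border 'abba')
j=7 s[j]='a': k: 4→1→0; π[7]=1 (border 'a')
j=8 s[j]='b': π[8]=2 (border 'ab')
j=9 s[j]='b': π[9]=3 (border 'abb')
j=10 s[j]='a': π[10]=4 (border 'abba')
j=11 s[j]='b': π[11]=5 (border 'abbab')
j=12 s[j]='a': k: 5→2→0; π[12]=1 (border 'a')
j=13 s[j]='a': k: 1→0; π[13]=1 (border 'a')
j=14 s[j]='b': π[14]=2 (border 'ab')
j=15 s[j]='a': k: 2→0; π[15]=1 (border 'a')

[0, 0, 0, 1, 2, 3, 4, 1, 2, 3, 4, 5, 1, 1, 2, 1]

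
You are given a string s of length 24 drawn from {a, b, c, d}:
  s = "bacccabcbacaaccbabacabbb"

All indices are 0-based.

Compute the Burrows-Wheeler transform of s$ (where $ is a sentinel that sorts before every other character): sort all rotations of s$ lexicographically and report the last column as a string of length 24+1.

bcbccbbabbcca$baaaaccbcaa

rank  rotation                   last
    0  $bacccabcbacaaccbabacabbb  b
    1  aaccbabacabbb$bacccabcbac  c
    2  abacabbb$bacccabcbacaaccb  b
    3  abbb$bacccabcbacaaccbabac  c
    4  abcbacaaccbabacabbb$baccc  c
    5  acaaccbabacabbb$bacccabcb  b
    6  acabbb$bacccabcbacaaccbab  b
    7  accbabacabbb$bacccabcbaca  a
    8  acccabcbacaaccbabacabbb$b  b
    9  b$bacccabcbacaaccbabacabb  b
   10  babacabbb$bacccabcbacaacc  c
   11  bacaaccbabacabbb$bacccabc  c
   12  bacabbb$bacccabcbacaaccba  a
   13  bacccabcbacaaccbabacabbb$  $
   14  bb$bacccabcbacaaccbabacab  b
   15  bbb$bacccabcbacaaccbabaca  a
   16  bcbacaaccbabacabbb$baccca  a
   17  caaccbabacabbb$bacccabcba  a
   18  cabbb$bacccabcbacaaccbaba  a
   19  cabcbacaaccbabacabbb$bacc  c
   20  cbabacabbb$bacccabcbacaac  c
   21  cbacaaccbabacabbb$bacccab  b
   22  ccabcbacaaccbabacabbb$bac  c
   23  ccbabacabbb$bacccabcbacaa  a
   24  cccabcbacaaccbabacabbb$ba  a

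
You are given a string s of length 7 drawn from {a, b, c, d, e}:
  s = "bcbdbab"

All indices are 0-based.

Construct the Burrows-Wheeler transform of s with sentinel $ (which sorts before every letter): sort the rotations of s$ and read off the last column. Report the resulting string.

rank  rotation  last
    0  $bcbdbab  b
    1  ab$bcbdb  b
    2  b$bcbdba  a
    3  bab$bcbd  d
    4  bcbdbab$  $
    5  bdbab$bc  c
    6  cbdbab$b  b
    7  dbab$bcb  b

bbad$cbb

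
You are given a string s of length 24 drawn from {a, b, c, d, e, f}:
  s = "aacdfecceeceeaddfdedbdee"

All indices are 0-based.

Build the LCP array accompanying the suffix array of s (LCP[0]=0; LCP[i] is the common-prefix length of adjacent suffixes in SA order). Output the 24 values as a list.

rank | idx | suffix
   0 |   0 | aacdfecceeceeaddfdedbdee
   1 |   1 | acdfecceeceeaddfdedbdee
   2 |  13 | addfdedbdee
   3 |  20 | bdee
   4 |   6 | cceeceeaddfdedbdee
   5 |   2 | cdfecceeceeaddfdedbdee
   6 |  10 | ceeaddfdedbdee
   7 |   7 | ceeceeaddfdedbdee
   8 |  19 | dbdee
   9 |  14 | ddfdedbdee
  10 |  17 | dedbdee
  11 |  21 | dee
  12 |  15 | dfdedbdee
  13 |   3 | dfecceeceeaddfdedbdee
  14 |  23 | e
  15 |  12 | eaddfdedbdee
  16 |   5 | ecceeceeaddfdedbdee
  17 |   9 | eceeaddfdedbdee
  18 |  18 | edbdee
  19 |  22 | ee
  20 |  11 | eeaddfdedbdee
  21 |   8 | eeceeaddfdedbdee
  22 |  16 | fdedbdee
  23 |   4 | fecceeceeaddfdedbdee

SA = [0, 1, 13, 20, 6, 2, 10, 7, 19, 14, 17, 21, 15, 3, 23, 12, 5, 9, 18, 22, 11, 8, 16, 4]
rank  pair      lcp
   1  s[0:],s[1:]  1  'a'
   2  s[1:],s[13:]  1  'a'
   3  s[13:],s[20:]  0  ''
   4  s[20:],s[6:]  0  ''
   5  s[6:],s[2:]  1  'c'
   6  s[2:],s[10:]  1  'c'
   7  s[10:],s[7:]  3  'cee'
   8  s[7:],s[19:]  0  ''
   9  s[19:],s[14:]  1  'd'
  10  s[14:],s[17:]  1  'd'
  11  s[17:],s[21:]  2  'de'
  12  s[21:],s[15:]  1  'd'
  13  s[15:],s[3:]  2  'df'
  14  s[3:],s[23:]  0  ''
  15  s[23:],s[12:]  1  'e'
  16  s[12:],s[5:]  1  'e'
  17  s[5:],s[9:]  2  'ec'
  18  s[9:],s[18:]  1  'e'
  19  s[18:],s[22:]  1  'e'
  20  s[22:],s[11:]  2  'ee'
  21  s[11:],s[8:]  2  'ee'
  22  s[8:],s[16:]  0  ''
  23  s[16:],s[4:]  1  'f'

[0, 1, 1, 0, 0, 1, 1, 3, 0, 1, 1, 2, 1, 2, 0, 1, 1, 2, 1, 1, 2, 2, 0, 1]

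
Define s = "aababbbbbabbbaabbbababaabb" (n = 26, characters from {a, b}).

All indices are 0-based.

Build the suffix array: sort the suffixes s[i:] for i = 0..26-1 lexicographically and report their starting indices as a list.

sorted suffixes:
  #0 SA[0]=0  'aababbbbbabbbaabbbababaabb'
  #1 SA[1]=22  'aabb'
  #2 SA[2]=13  'aabbbababaabb'
  #3 SA[3]=20  'abaabb'
  #4 SA[4]=18  'ababaabb'
  #5 SA[5]=1  'ababbbbbabbbaabbbababaabb'
  #6 SA[6]=23  'abb'
  #7 SA[7]=9  'abbbaabbbababaabb'
  #8 SA[8]=14  'abbbababaabb'
  #9 SA[9]=3  'abbbbbabbbaabbbababaabb'
  #10 SA[10]=25  'b'
  #11 SA[11]=21  'baabb'
  #12 SA[12]=12  'baabbbababaabb'
  #13 SA[13]=19  'babaabb'
  #14 SA[14]=17  'bababaabb'
  #15 SA[15]=8  'babbbaabbbababaabb'
  #16 SA[16]=2  'babbbbbabbbaabbbababaabb'
  #17 SA[17]=24  'bb'
  #18 SA[18]=11  'bbaabbbababaabb'
  #19 SA[19]=16  'bbababaabb'
  #20 SA[20]=7  'bbabbbaabbbababaabb'
  #21 SA[21]=10  'bbbaabbbababaabb'
  #22 SA[22]=15  'bbbababaabb'
  #23 SA[23]=6  'bbbabbbaabbbababaabb'
  #24 SA[24]=5  'bbbbabbbaabbbababaabb'
  #25 SA[25]=4  'bbbbbabbbaabbbababaabb'

[0, 22, 13, 20, 18, 1, 23, 9, 14, 3, 25, 21, 12, 19, 17, 8, 2, 24, 11, 16, 7, 10, 15, 6, 5, 4]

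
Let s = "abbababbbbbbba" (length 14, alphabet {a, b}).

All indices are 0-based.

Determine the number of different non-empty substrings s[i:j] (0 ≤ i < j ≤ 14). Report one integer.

sorted suffixes:
  #0 SA[0]=13  'a'
  #1 SA[1]=3  'ababbbbbbba'
  #2 SA[2]=0  'abbababbbbbbba'
  #3 SA[3]=5  'abbbbbbba'
  #4 SA[4]=12  'ba'
  #5 SA[5]=2  'bababbbbbbba'
  #6 SA[6]=4  'babbbbbbba'
  #7 SA[7]=11  'bba'
  #8 SA[8]=1  'bbababbbbbbba'
  #9 SA[9]=10  'bbba'
  #10 SA[10]=9  'bbbba'
  #11 SA[11]=8  'bbbbba'
  #12 SA[12]=7  'bbbbbba'
  #13 SA[13]=6  'bbbbbbba'

SA = [13, 3, 0, 5, 12, 2, 4, 11, 1, 10, 9, 8, 7, 6]
rank  pair      lcp
   1  s[13:],s[3:]  1  'a'
   2  s[3:],s[0:]  2  'ab'
   3  s[0:],s[5:]  3  'abb'
   4  s[5:],s[12:]  0  ''
   5  s[12:],s[2:]  2  'ba'
   6  s[2:],s[4:]  3  'bab'
   7  s[4:],s[11:]  1  'b'
   8  s[11:],s[1:]  3  'bba'
   9  s[1:],s[10:]  2  'bb'
  10  s[10:],s[9:]  3  'bbb'
  11  s[9:],s[8:]  4  'bbbb'
  12  s[8:],s[7:]  5  'bbbbb'
  13  s[7:],s[6:]  6  'bbbbbb'

n(n+1)/2 = 14·15/2 = 105
Σ LCP = 0 + 1 + 2 + 3 + 0 + 2 + 3 + 1 + 3 + 2 + 3 + 4 + 5 + 6 = 35
distinct = 105 − 35 = 70

70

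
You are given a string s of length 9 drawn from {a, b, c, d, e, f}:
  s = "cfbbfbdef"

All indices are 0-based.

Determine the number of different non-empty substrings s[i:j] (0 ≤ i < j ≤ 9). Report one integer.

40

rank | idx | suffix
   0 |   2 | bbfbdef
   1 |   5 | bdef
   2 |   3 | bfbdef
   3 |   0 | cfbbfbdef
   4 |   6 | def
   5 |   7 | ef
   6 |   8 | f
   7 |   1 | fbbfbdef
   8 |   4 | fbdef

SA = [2, 5, 3, 0, 6, 7, 8, 1, 4]
i: (SA[i-1],SA[i]) lcp shared
  1: (2,5) 1 'b'
  2: (5,3) 1 'b'
  3: (3,0) 0 ''
  4: (0,6) 0 ''
  5: (6,7) 0 ''
  6: (7,8) 0 ''
  7: (8,1) 1 'f'
  8: (1,4) 2 'fb'

n(n+1)/2 = 9·10/2 = 45
Σ LCP = 0 + 1 + 1 + 0 + 0 + 0 + 0 + 1 + 2 = 5
distinct = 45 − 5 = 40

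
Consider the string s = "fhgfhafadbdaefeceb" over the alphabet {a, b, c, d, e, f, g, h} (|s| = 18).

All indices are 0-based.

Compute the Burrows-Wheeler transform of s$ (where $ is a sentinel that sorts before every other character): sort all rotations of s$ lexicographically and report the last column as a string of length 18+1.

bfdhedebacfaaeg$hff

rank  rotation             last
    0  $fhgfhafadbdaefeceb  b
    1  adbdaefeceb$fhgfhaf  f
    2  aefeceb$fhgfhafadbd  d
    3  afadbdaefeceb$fhgfh  h
    4  b$fhgfhafadbdaefece  e
    5  bdaefeceb$fhgfhafad  d
    6  ceb$fhgfhafadbdaefe  e
    7  daefeceb$fhgfhafadb  b
    8  dbdaefeceb$fhgfhafa  a
    9  eb$fhgfhafadbdaefec  c
   10  eceb$fhgfhafadbdaef  f
   11  efeceb$fhgfhafadbda  a
   12  fadbdaefeceb$fhgfha  a
   13  feceb$fhgfhafadbdae  e
   14  fhafadbdaefeceb$fhg  g
   15  fhgfhafadbdaefeceb$  $
   16  gfhafadbdaefeceb$fh  h
   17  hafadbdaefeceb$fhgf  f
   18  hgfhafadbdaefeceb$f  f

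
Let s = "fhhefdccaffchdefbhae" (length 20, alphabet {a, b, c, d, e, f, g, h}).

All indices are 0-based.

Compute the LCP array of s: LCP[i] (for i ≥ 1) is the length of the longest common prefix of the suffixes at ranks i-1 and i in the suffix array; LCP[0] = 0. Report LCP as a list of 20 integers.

[0, 1, 0, 0, 1, 1, 0, 1, 0, 1, 2, 0, 1, 1, 1, 1, 0, 1, 1, 1]

sorted suffixes:
  #0 SA[0]=18  'ae'
  #1 SA[1]=8  'affchdefbhae'
  #2 SA[2]=16  'bhae'
  #3 SA[3]=7  'caffchdefbhae'
  #4 SA[4]=6  'ccaffchdefbhae'
  #5 SA[5]=11  'chdefbhae'
  #6 SA[6]=5  'dccaffchdefbhae'
  #7 SA[7]=13  'defbhae'
  #8 SA[8]=19  'e'
  #9 SA[9]=14  'efbhae'
  #10 SA[10]=3  'efdccaffchdefbhae'
  #11 SA[11]=15  'fbhae'
  #12 SA[12]=10  'fchdefbhae'
  #13 SA[13]=4  'fdccaffchdefbhae'
  #14 SA[14]=9  'ffchdefbhae'
  #15 SA[15]=0  'fhhefdccaffchdefbhae'
  #16 SA[16]=17  'hae'
  #17 SA[17]=12  'hdefbhae'
  #18 SA[18]=2  'hefdccaffchdefbhae'
  #19 SA[19]=1  'hhefdccaffchdefbhae'

SA = [18, 8, 16, 7, 6, 11, 5, 13, 19, 14, 3, 15, 10, 4, 9, 0, 17, 12, 2, 1]
[i] adj suffixes → lcp
  [1] 18/8 → 1 ('a')
  [2] 8/16 → 0 ('')
  [3] 16/7 → 0 ('')
  [4] 7/6 → 1 ('c')
  [5] 6/11 → 1 ('c')
  [6] 11/5 → 0 ('')
  [7] 5/13 → 1 ('d')
  [8] 13/19 → 0 ('')
  [9] 19/14 → 1 ('e')
  [10] 14/3 → 2 ('ef')
  [11] 3/15 → 0 ('')
  [12] 15/10 → 1 ('f')
  [13] 10/4 → 1 ('f')
  [14] 4/9 → 1 ('f')
  [15] 9/0 → 1 ('f')
  [16] 0/17 → 0 ('')
  [17] 17/12 → 1 ('h')
  [18] 12/2 → 1 ('h')
  [19] 2/1 → 1 ('h')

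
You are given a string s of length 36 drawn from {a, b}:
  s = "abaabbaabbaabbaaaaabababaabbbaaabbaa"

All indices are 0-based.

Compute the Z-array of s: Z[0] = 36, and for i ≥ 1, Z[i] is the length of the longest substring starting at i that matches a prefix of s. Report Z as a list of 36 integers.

Z[0]=36
i=1: fresh scan; Z[1]=0
i=2: fresh scan; Z[2]=1 grow→box=[2,3)
i=3: fresh scan; Z[3]=2 grow→box=[3,5)
i=4: min(r-i=1, Z[1]=0)=0; Z[4]=0
i=5: fresh scan; Z[5]=0
i=6: fresh scan; Z[6]=1 grow→box=[6,7)
i=7: fresh scan; Z[7]=2 grow→box=[7,9)
i=8: min(r-i=1, Z[1]=0)=0; Z[8]=0
i=9: fresh scan; Z[9]=0
i=10: fresh scan; Z[10]=1 grow→box=[10,11)
i=11: fresh scan; Z[11]=2 grow→box=[11,13)
i=12: min(r-i=1, Z[1]=0)=0; Z[12]=0
i=13: fresh scan; Z[13]=0
i=14: fresh scan; Z[14]=1 grow→box=[14,15)
i=15: fresh scan; Z[15]=1 grow→box=[15,16)
i=16: fresh scan; Z[16]=1 grow→box=[16,17)
i=17: fresh scan; Z[17]=1 grow→box=[17,18)
i=18: fresh scan; Z[18]=3 grow→box=[18,21)
i=19: min(r-i=2, Z[1]=0)=0; Z[19]=0
i=20: min(r-i=1, Z[2]=1)=1; Z[20]=3 grow→box=[20,23)
i=21: min(r-i=2, Z[1]=0)=0; Z[21]=0
i=22: min(r-i=1, Z[2]=1)=1; Z[22]=6 grow→box=[22,28)
i=23: min(r-i=5, Z[1]=0)=0; Z[23]=0
i=24: min(r-i=4, Z[2]=1)=1; Z[24]=1
i=25: min(r-i=3, Z[3]=2)=2; Z[25]=2
i=26: min(r-i=2, Z[4]=0)=0; Z[26]=0
i=27: min(r-i=1, Z[5]=0)=0; Z[27]=0
i=28: fresh scan; Z[28]=0
i=29: fresh scan; Z[29]=1 grow→box=[29,30)
i=30: fresh scan; Z[30]=1 grow→box=[30,31)
i=31: fresh scan; Z[31]=2 grow→box=[31,33)
i=32: min(r-i=1, Z[1]=0)=0; Z[32]=0
i=33: fresh scan; Z[33]=0
i=34: fresh scan; Z[34]=1 grow→box=[34,35)
i=35: fresh scan; Z[35]=1 grow→box=[35,36)

[36, 0, 1, 2, 0, 0, 1, 2, 0, 0, 1, 2, 0, 0, 1, 1, 1, 1, 3, 0, 3, 0, 6, 0, 1, 2, 0, 0, 0, 1, 1, 2, 0, 0, 1, 1]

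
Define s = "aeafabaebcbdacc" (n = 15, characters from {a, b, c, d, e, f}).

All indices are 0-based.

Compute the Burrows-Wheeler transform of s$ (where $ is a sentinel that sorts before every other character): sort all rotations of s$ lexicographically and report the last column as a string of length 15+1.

rank  rotation          last
    0  $aeafabaebcbdacc  c
    1  abaebcbdacc$aeaf  f
    2  acc$aeafabaebcbd  d
    3  aeafabaebcbdacc$  $
    4  aebcbdacc$aeafab  b
    5  afabaebcbdacc$ae  e
    6  baebcbdacc$aeafa  a
    7  bcbdacc$aeafabae  e
    8  bdacc$aeafabaebc  c
    9  c$aeafabaebcbdac  c
   10  cbdacc$aeafabaeb  b
   11  cc$aeafabaebcbda  a
   12  dacc$aeafabaebcb  b
   13  eafabaebcbdacc$a  a
   14  ebcbdacc$aeafaba  a
   15  fabaebcbdacc$aea  a

cfd$beaeccbabaaa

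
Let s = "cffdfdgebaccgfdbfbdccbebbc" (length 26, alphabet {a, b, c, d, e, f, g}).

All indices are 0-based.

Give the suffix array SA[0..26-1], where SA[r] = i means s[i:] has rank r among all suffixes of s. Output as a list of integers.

rank | idx | suffix
   0 |   9 | accgfdbfbdccbebbc
   1 |   8 | baccgfdbfbdccbebbc
   2 |  23 | bbc
   3 |  24 | bc
   4 |  17 | bdccbebbc
   5 |  21 | bebbc
   6 |  15 | bfbdccbebbc
   7 |  25 | c
   8 |  20 | cbebbc
   9 |  19 | ccbebbc
  10 |  10 | ccgfdbfbdccbebbc
  11 |   0 | cffdfdgebaccgfdbfbdccbebbc
  12 |  11 | cgfdbfbdccbebbc
  13 |  14 | dbfbdccbebbc
  14 |  18 | dccbebbc
  15 |   3 | dfdgebaccgfdbfbdccbebbc
  16 |   5 | dgebaccgfdbfbdccbebbc
  17 |   7 | ebaccgfdbfbdccbebbc
  18 |  22 | ebbc
  19 |  16 | fbdccbebbc
  20 |  13 | fdbfbdccbebbc
  21 |   2 | fdfdgebaccgfdbfbdccbebbc
  22 |   4 | fdgebaccgfdbfbdccbebbc
  23 |   1 | ffdfdgebaccgfdbfbdccbebbc
  24 |   6 | gebaccgfdbfbdccbebbc
  25 |  12 | gfdbfbdccbebbc

[9, 8, 23, 24, 17, 21, 15, 25, 20, 19, 10, 0, 11, 14, 18, 3, 5, 7, 22, 16, 13, 2, 4, 1, 6, 12]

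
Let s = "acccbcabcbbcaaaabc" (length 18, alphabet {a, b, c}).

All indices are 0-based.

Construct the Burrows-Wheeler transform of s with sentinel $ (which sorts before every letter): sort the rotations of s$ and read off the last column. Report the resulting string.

ccaaac$cabcabbbbcca

rank  rotation             last
    0  $acccbcabcbbcaaaabc  c
    1  aaaabc$acccbcabcbbc  c
    2  aaabc$acccbcabcbbca  a
    3  aabc$acccbcabcbbcaa  a
    4  abc$acccbcabcbbcaaa  a
    5  abcbbcaaaabc$acccbc  c
    6  acccbcabcbbcaaaabc$  $
    7  bbcaaaabc$acccbcabc  c
    8  bc$acccbcabcbbcaaaa  a
    9  bcaaaabc$acccbcabcb  b
   10  bcabcbbcaaaabc$accc  c
   11  bcbbcaaaabc$acccbca  a
   12  c$acccbcabcbbcaaaab  b
   13  caaaabc$acccbcabcbb  b
   14  cabcbbcaaaabc$acccb  b
   15  cbbcaaaabc$acccbcab  b
   16  cbcabcbbcaaaabc$acc  c
   17  ccbcabcbbcaaaabc$ac  c
   18  cccbcabcbbcaaaabc$a  a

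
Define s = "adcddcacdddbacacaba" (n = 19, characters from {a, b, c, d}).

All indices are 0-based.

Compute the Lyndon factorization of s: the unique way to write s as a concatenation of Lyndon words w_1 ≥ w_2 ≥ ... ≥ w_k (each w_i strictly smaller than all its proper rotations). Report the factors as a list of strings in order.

emit factor 1: 'adcddc' (i=0, period=6)
emit factor 2: 'acdddb' (i=6, period=6)
emit factor 3: 'ac' (i=12, period=2)
emit factor 4: 'ac' (i=14, period=2)
emit factor 5: 'ab' (i=16, period=2)
emit factor 6: 'a' (i=18, period=1)

["adcddc", "acdddb", "ac", "ac", "ab", "a"]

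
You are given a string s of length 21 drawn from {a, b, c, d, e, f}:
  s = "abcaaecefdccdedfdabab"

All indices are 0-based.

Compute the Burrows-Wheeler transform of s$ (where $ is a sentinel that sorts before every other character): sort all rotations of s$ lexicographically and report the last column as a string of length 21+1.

bcbd$aaaabdceffceadcde

rank  rotation                last
    0  $abcaaecefdccdedfdabab  b
    1  aaecefdccdedfdabab$abc  c
    2  ab$abcaaecefdccdedfdab  b
    3  abab$abcaaecefdccdedfd  d
    4  abcaaecefdccdedfdabab$  $
    5  aecefdccdedfdabab$abca  a
    6  b$abcaaecefdccdedfdaba  a
    7  bab$abcaaecefdccdedfda  a
    8  bcaaecefdccdedfdabab$a  a
    9  caaecefdccdedfdabab$ab  b
   10  ccdedfdabab$abcaaecefd  d
   11  cdedfdabab$abcaaecefdc  c
   12  cefdccdedfdabab$abcaae  e
   13  dabab$abcaaecefdccdedf  f
   14  dccdedfdabab$abcaaecef  f
   15  dedfdabab$abcaaecefdcc  c
   16  dfdabab$abcaaecefdccde  e
   17  ecefdccdedfdabab$abcaa  a
   18  edfdabab$abcaaecefdccd  d
   19  efdccdedfdabab$abcaaec  c
   20  fdabab$abcaaecefdccded  d
   21  fdccdedfdabab$abcaaece  e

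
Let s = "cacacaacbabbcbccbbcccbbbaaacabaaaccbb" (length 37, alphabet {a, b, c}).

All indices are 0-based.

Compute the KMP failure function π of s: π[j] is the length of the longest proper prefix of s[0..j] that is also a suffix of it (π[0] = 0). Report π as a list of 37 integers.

π[0] = 0
j=1 s[j]='a': π[1]=0 (border '')
j=2 s[j]='c': π[2]=1 (border 'c')
j=3 s[j]='a': π[3]=2 (border 'ca')
j=4 s[j]='c': π[4]=3 (border 'cac')
j=5 s[j]='a': π[5]=4 (border 'caca')
j=6 s[j]='a': k: 4→2→0; π[6]=0 (border '')
j=7 s[j]='c': π[7]=1 (border 'c')
j=8 s[j]='b': k: 1→0; π[8]=0 (border '')
j=9 s[j]='a': π[9]=0 (border '')
j=10 s[j]='b': π[10]=0 (border '')
j=11 s[j]='b': π[11]=0 (border '')
j=12 s[j]='c': π[12]=1 (border 'c')
j=13 s[j]='b': k: 1→0; π[13]=0 (border '')
j=14 s[j]='c': π[14]=1 (border 'c')
j=15 s[j]='c': k: 1→0; π[15]=1 (border 'c')
j=16 s[j]='b': k: 1→0; π[16]=0 (border '')
j=17 s[j]='b': π[17]=0 (border '')
j=18 s[j]='c': π[18]=1 (border 'c')
j=19 s[j]='c': k: 1→0; π[19]=1 (border 'c')
j=20 s[j]='c': k: 1→0; π[20]=1 (border 'c')
j=21 s[j]='b': k: 1→0; π[21]=0 (border '')
j=22 s[j]='b': π[22]=0 (border '')
j=23 s[j]='b': π[23]=0 (border '')
j=24 s[j]='a': π[24]=0 (border '')
j=25 s[j]='a': π[25]=0 (border '')
j=26 s[j]='a': π[26]=0 (border '')
j=27 s[j]='c': π[27]=1 (border 'c')
j=28 s[j]='a': π[28]=2 (border 'ca')
j=29 s[j]='b': k: 2→0; π[29]=0 (border '')
j=30 s[j]='a': π[30]=0 (border '')
j=31 s[j]='a': π[31]=0 (border '')
j=32 s[j]='a': π[32]=0 (border '')
j=33 s[j]='c': π[33]=1 (border 'c')
j=34 s[j]='c': k: 1→0; π[34]=1 (border 'c')
j=35 s[j]='b': k: 1→0; π[35]=0 (border '')
j=36 s[j]='b': π[36]=0 (border '')

[0, 0, 1, 2, 3, 4, 0, 1, 0, 0, 0, 0, 1, 0, 1, 1, 0, 0, 1, 1, 1, 0, 0, 0, 0, 0, 0, 1, 2, 0, 0, 0, 0, 1, 1, 0, 0]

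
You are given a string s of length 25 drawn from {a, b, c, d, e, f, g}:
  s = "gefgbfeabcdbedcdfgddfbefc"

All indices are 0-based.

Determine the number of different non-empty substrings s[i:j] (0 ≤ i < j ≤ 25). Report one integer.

302

sorted suffixes:
  #0 SA[0]=7  'abcdbedcdfgddfbefc'
  #1 SA[1]=8  'bcdbedcdfgddfbefc'
  #2 SA[2]=11  'bedcdfgddfbefc'
  #3 SA[3]=21  'befc'
  #4 SA[4]=4  'bfeabcdbedcdfgddfbefc'
  #5 SA[5]=24  'c'
  #6 SA[6]=9  'cdbedcdfgddfbefc'
  #7 SA[7]=14  'cdfgddfbefc'
  #8 SA[8]=10  'dbedcdfgddfbefc'
  #9 SA[9]=13  'dcdfgddfbefc'
  #10 SA[10]=18  'ddfbefc'
  #11 SA[11]=19  'dfbefc'
  #12 SA[12]=15  'dfgddfbefc'
  #13 SA[13]=6  'eabcdbedcdfgddfbefc'
  #14 SA[14]=12  'edcdfgddfbefc'
  #15 SA[15]=22  'efc'
  #16 SA[16]=1  'efgbfeabcdbedcdfgddfbefc'
  #17 SA[17]=20  'fbefc'
  #18 SA[18]=23  'fc'
  #19 SA[19]=5  'feabcdbedcdfgddfbefc'
  #20 SA[20]=2  'fgbfeabcdbedcdfgddfbefc'
  #21 SA[21]=16  'fgddfbefc'
  #22 SA[22]=3  'gbfeabcdbedcdfgddfbefc'
  #23 SA[23]=17  'gddfbefc'
  #24 SA[24]=0  'gefgbfeabcdbedcdfgddfbefc'

SA = [7, 8, 11, 21, 4, 24, 9, 14, 10, 13, 18, 19, 15, 6, 12, 22, 1, 20, 23, 5, 2, 16, 3, 17, 0]
rank  pair      lcp
   1  s[7:],s[8:]  0  ''
   2  s[8:],s[11:]  1  'b'
   3  s[11:],s[21:]  2  'be'
   4  s[21:],s[4:]  1  'b'
   5  s[4:],s[24:]  0  ''
   6  s[24:],s[9:]  1  'c'
   7  s[9:],s[14:]  2  'cd'
   8  s[14:],s[10:]  0  ''
   9  s[10:],s[13:]  1  'd'
  10  s[13:],s[18:]  1  'd'
  11  s[18:],s[19:]  1  'd'
  12  s[19:],s[15:]  2  'df'
  13  s[15:],s[6:]  0  ''
  14  s[6:],s[12:]  1  'e'
  15  s[12:],s[22:]  1  'e'
  16  s[22:],s[1:]  2  'ef'
  17  s[1:],s[20:]  0  ''
  18  s[20:],s[23:]  1  'f'
  19  s[23:],s[5:]  1  'f'
  20  s[5:],s[2:]  1  'f'
  21  s[2:],s[16:]  2  'fg'
  22  s[16:],s[3:]  0  ''
  23  s[3:],s[17:]  1  'g'
  24  s[17:],s[0:]  1  'g'

n(n+1)/2 = 25·26/2 = 325
Σ LCP = 0 + 0 + 1 + 2 + 1 + 0 + 1 + 2 + 0 + 1 + 1 + 1 + 2 + 0 + 1 + 1 + 2 + 0 + 1 + 1 + 1 + 2 + 0 + 1 + 1 = 23
distinct = 325 − 23 = 302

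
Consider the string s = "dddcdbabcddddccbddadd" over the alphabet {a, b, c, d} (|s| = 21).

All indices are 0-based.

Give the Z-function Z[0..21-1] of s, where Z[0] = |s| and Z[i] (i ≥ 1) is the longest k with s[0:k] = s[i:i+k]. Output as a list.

Z[0]=21
i=1: fresh scan; Z[1]=2 grow→box=[1,3)
i=2: min(r-i=1, Z[1]=2)=1; Z[2]=1
i=3: fresh scan; Z[3]=0
i=4: fresh scan; Z[4]=1 grow→box=[4,5)
i=5: fresh scan; Z[5]=0
i=6: fresh scan; Z[6]=0
i=7: fresh scan; Z[7]=0
i=8: fresh scan; Z[8]=0
i=9: fresh scan; Z[9]=3 grow→box=[9,12)
i=10: min(r-i=2, Z[1]=2)=2; Z[10]=4 grow→box=[10,14)
i=11: min(r-i=3, Z[1]=2)=2; Z[11]=2
i=12: min(r-i=2, Z[2]=1)=1; Z[12]=1
i=13: min(r-i=1, Z[3]=0)=0; Z[13]=0
i=14: fresh scan; Z[14]=0
i=15: fresh scan; Z[15]=0
i=16: fresh scan; Z[16]=2 grow→box=[16,18)
i=17: min(r-i=1, Z[1]=2)=1; Z[17]=1
i=18: fresh scan; Z[18]=0
i=19: fresh scan; Z[19]=2 grow→box=[19,21)
i=20: min(r-i=1, Z[1]=2)=1; Z[20]=1

[21, 2, 1, 0, 1, 0, 0, 0, 0, 3, 4, 2, 1, 0, 0, 0, 2, 1, 0, 2, 1]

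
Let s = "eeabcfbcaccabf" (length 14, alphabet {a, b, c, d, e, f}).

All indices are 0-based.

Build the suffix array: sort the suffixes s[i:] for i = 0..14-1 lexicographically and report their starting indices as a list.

rank→(start, suffix):
  0 → (2, 'abcfbcaccabf')
  1 → (11, 'abf')
  2 → (8, 'accabf')
  3 → (6, 'bcaccabf')
  4 → (3, 'bcfbcaccabf')
  5 → (12, 'bf')
  6 → (10, 'cabf')
  7 → (7, 'caccabf')
  8 → (9, 'ccabf')
  9 → (4, 'cfbcaccabf')
  10 → (1, 'eabcfbcaccabf')
  11 → (0, 'eeabcfbcaccabf')
  12 → (13, 'f')
  13 → (5, 'fbcaccabf')

[2, 11, 8, 6, 3, 12, 10, 7, 9, 4, 1, 0, 13, 5]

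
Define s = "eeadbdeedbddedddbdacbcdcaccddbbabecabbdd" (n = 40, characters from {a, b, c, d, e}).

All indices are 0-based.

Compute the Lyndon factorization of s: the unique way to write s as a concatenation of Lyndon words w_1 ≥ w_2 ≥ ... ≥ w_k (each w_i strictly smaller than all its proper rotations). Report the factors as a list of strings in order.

["e", "e", "adbdeedbddedddbd", "acbcdcaccddbb", "abec", "abbdd"]

emit factor 1: 'e' (i=0, period=1)
emit factor 2: 'e' (i=1, period=1)
emit factor 3: 'adbdeedbddedddbd' (i=2, period=16)
emit factor 4: 'acbcdcaccddbb' (i=18, period=13)
emit factor 5: 'abec' (i=31, period=4)
emit factor 6: 'abbdd' (i=35, period=5)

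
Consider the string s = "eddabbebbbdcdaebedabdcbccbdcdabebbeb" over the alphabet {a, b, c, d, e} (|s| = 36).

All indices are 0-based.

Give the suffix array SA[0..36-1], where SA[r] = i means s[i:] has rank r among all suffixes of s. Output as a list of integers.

rank→(start, suffix):
  0 → (3, 'abbebbbdcdaebedabdcbccbdcdabebbeb')
  1 → (18, 'abdcbccbdcdabebbeb')
  2 → (29, 'abebbeb')
  3 → (13, 'aebedabdcbccbdcdabebbeb')
  4 → (35, 'b')
  5 → (7, 'bbbdcdaebedabdcbccbdcdabebbeb')
  6 → (8, 'bbdcdaebedabdcbccbdcdabebbeb')
  7 → (32, 'bbeb')
  8 → (4, 'bbebbbdcdaebedabdcbccbdcdabebbeb')
  9 → (22, 'bccbdcdabebbeb')
  10 → (19, 'bdcbccbdcdabebbeb')
  11 → (25, 'bdcdabebbeb')
  12 → (9, 'bdcdaebedabdcbccbdcdabebbeb')
  13 → (33, 'beb')
  14 → (5, 'bebbbdcdaebedabdcbccbdcdabebbeb')
  15 → (30, 'bebbeb')
  16 → (15, 'bedabdcbccbdcdabebbeb')
  17 → (21, 'cbccbdcdabebbeb')
  18 → (24, 'cbdcdabebbeb')
  19 → (23, 'ccbdcdabebbeb')
  20 → (27, 'cdabebbeb')
  21 → (11, 'cdaebedabdcbccbdcdabebbeb')
  22 → (2, 'dabbebbbdcdaebedabdcbccbdcdabebbeb')
  23 → (17, 'dabdcbccbdcdabebbeb')
  24 → (28, 'dabebbeb')
  25 → (12, 'daebedabdcbccbdcdabebbeb')
  26 → (20, 'dcbccbdcdabebbeb')
  27 → (26, 'dcdabebbeb')
  28 → (10, 'dcdaebedabdcbccbdcdabebbeb')
  29 → (1, 'ddabbebbbdcdaebedabdcbccbdcdabebbeb')
  30 → (34, 'eb')
  31 → (6, 'ebbbdcdaebedabdcbccbdcdabebbeb')
  32 → (31, 'ebbeb')
  33 → (14, 'ebedabdcbccbdcdabebbeb')
  34 → (16, 'edabdcbccbdcdabebbeb')
  35 → (0, 'eddabbebbbdcdaebedabdcbccbdcdabebbeb')

[3, 18, 29, 13, 35, 7, 8, 32, 4, 22, 19, 25, 9, 33, 5, 30, 15, 21, 24, 23, 27, 11, 2, 17, 28, 12, 20, 26, 10, 1, 34, 6, 31, 14, 16, 0]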